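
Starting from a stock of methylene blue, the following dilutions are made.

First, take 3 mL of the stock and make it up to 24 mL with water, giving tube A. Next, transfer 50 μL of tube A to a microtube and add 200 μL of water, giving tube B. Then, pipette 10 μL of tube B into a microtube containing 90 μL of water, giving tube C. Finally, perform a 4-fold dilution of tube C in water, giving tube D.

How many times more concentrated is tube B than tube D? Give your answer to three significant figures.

Step 1: 3 mL brought to 24 mL → factor 24/3 = 8
Step 2: 50 μL + 200 μL = 250 μL total → factor 250/50 = 5
Step 3: 10 μL + 90 μL = 100 μL total → factor 100/10 = 10
Step 4: 4-fold → factor 4
Dilution factor to tube B = 40; to tube D = 1600
[tube B]/[tube D] = (factor to tube D)/(factor to tube B) = 1600/40 = 40.0

40.0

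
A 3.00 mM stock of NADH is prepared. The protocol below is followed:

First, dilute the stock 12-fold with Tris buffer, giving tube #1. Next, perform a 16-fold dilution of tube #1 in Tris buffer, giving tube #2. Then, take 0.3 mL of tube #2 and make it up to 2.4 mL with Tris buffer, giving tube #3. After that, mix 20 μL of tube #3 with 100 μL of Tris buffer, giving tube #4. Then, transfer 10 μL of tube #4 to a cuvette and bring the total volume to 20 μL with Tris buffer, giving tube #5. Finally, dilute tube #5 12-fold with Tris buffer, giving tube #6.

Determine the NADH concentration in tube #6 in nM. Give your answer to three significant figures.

Step 1: 12-fold → factor 12
Step 2: 16-fold → factor 16
Step 3: 0.3 mL brought to 2.4 mL → factor 2.4/0.3 = 8
Step 4: 20 μL + 100 μL = 120 μL total → factor 120/20 = 6
Step 5: 10 μL brought to 20 μL → factor 20/10 = 2
Step 6: 12-fold → factor 12
Overall dilution factor = 12 × 16 × 8 × 6 × 2 × 12 = 2.2118 × 10^5
Final = 3.00 mM / 2.2118 × 10^5 = 1.356 × 10^-5 mM = 13.6 nM

13.6 nM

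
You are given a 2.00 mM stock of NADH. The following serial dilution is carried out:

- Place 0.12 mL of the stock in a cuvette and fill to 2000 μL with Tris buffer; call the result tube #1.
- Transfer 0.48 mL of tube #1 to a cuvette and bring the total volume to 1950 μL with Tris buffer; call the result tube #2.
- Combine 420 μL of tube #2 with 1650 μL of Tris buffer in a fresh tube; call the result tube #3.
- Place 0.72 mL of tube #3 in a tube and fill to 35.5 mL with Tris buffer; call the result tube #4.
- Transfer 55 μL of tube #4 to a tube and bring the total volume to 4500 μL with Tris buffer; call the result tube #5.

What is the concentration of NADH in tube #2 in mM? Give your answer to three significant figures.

0.0295 mM

Step 1: 0.12 mL brought to 2000 μL → factor 2/0.12 = 16.667
Step 2: 0.48 mL brought to 1950 μL → factor 1.95/0.48 = 4.0625
Dilution factor through tube #2 = 16.667 × 4.0625 = 67.708
[tube #2] = 2.00 mM / 67.708 = 0.0295 mM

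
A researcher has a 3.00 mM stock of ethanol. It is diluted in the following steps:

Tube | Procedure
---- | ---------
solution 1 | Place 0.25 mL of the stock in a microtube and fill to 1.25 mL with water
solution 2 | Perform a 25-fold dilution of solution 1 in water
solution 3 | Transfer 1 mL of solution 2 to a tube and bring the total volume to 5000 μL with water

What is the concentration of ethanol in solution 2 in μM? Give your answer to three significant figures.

24.0 μM

Step 1: 0.25 mL brought to 1.25 mL → factor 1.25/0.25 = 5
Step 2: 25-fold → factor 25
Dilution factor through solution 2 = 5 × 25 = 125
[solution 2] = 3.00 mM / 125 = 0.02400 mM = 24.0 μM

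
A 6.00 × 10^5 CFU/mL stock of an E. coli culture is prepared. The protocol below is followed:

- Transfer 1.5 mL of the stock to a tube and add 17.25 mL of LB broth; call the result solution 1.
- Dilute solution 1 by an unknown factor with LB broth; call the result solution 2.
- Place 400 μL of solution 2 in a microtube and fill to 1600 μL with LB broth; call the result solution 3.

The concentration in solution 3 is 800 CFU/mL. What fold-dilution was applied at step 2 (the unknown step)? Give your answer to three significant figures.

15.0-fold

Step 1: 1.5 mL + 17.25 mL = 18.75 mL total → factor 18.75/1.5 = 12.5
Step 2: unknown factor x
Step 3: 400 μL brought to 1600 μL → factor 1600/400 = 4
Product of known-step factors = 50
Overall factor = 6.00 × 10^5 CFU/mL / (800 CFU/mL) = 750
x = 750 / 50 = 15.0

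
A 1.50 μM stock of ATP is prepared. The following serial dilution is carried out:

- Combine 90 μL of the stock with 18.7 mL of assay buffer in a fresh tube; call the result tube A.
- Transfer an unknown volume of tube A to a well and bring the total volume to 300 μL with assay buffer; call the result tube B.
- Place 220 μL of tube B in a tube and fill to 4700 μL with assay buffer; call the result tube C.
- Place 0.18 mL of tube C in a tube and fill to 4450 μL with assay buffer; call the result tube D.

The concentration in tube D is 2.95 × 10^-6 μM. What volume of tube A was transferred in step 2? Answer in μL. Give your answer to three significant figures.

65.1 μL

Step 1: 90 μL + 18.7 mL = 18790 μL total → factor 18790/90 = 208.78
Step 2: v brought to 300 μL → factor = 300 μL/v
Step 3: 220 μL brought to 4700 μL → factor 4700/220 = 21.364
Step 4: 0.18 mL brought to 4450 μL → factor 4.45/0.18 = 24.722
Product of known-step factors = 1.1027 × 10^5
Overall factor = 1.50 μM / (2.95 × 10^-6 μM) = 5.0847 × 10^5
Step-2 factor = 5.0847 × 10^5 / 1.1027 × 10^5 = 4.6113
v = 300 μL / 4.6113 = 65.1 μL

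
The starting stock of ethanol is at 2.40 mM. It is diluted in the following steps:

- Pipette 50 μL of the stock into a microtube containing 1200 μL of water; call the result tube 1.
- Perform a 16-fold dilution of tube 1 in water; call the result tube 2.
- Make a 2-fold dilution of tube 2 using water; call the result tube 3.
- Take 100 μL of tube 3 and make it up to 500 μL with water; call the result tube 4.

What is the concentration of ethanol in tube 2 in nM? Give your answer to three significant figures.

6.00 × 10^3 nM

Step 1: 50 μL + 1200 μL = 1250 μL total → factor 1250/50 = 25
Step 2: 16-fold → factor 16
Dilution factor through tube 2 = 25 × 16 = 400
[tube 2] = 2.40 mM / 400 = 0.006000 mM = 6.00 × 10^3 nM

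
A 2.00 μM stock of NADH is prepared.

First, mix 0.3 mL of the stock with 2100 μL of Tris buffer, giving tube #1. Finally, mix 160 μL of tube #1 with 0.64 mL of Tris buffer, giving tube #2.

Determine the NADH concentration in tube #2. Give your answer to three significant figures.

0.0500 μM

Step 1: 0.3 mL + 2100 μL = 2.4 mL total → factor 2.4/0.3 = 8
Step 2: 160 μL + 0.64 mL = 800 μL total → factor 800/160 = 5
Overall dilution factor = 8 × 5 = 40
Final = 2.00 μM / 40 = 0.0500 μM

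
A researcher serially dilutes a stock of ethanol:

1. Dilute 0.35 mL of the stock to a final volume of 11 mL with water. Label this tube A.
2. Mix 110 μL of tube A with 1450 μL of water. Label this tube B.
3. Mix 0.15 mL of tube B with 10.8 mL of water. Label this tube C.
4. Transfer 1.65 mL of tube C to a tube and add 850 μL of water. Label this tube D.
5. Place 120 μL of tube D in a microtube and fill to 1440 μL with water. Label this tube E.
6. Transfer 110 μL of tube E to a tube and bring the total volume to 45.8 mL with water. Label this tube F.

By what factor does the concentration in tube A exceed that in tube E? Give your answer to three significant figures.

1.88 × 10^4

Step 1: 0.35 mL brought to 11 mL → factor 11/0.35 = 31.429
Step 2: 110 μL + 1450 μL = 1560 μL total → factor 1560/110 = 14.182
Step 3: 0.15 mL + 10.8 mL = 10.95 mL total → factor 10.95/0.15 = 73
Step 4: 1.65 mL + 850 μL = 2.5 mL total → factor 2.5/1.65 = 1.5152
Step 5: 120 μL brought to 1440 μL → factor 1440/120 = 12
Dilution factor to tube A = 31.429; to tube E = 5.9158 × 10^5
[tube A]/[tube E] = (factor to tube E)/(factor to tube A) = 5.9158 × 10^5/31.429 = 1.88 × 10^4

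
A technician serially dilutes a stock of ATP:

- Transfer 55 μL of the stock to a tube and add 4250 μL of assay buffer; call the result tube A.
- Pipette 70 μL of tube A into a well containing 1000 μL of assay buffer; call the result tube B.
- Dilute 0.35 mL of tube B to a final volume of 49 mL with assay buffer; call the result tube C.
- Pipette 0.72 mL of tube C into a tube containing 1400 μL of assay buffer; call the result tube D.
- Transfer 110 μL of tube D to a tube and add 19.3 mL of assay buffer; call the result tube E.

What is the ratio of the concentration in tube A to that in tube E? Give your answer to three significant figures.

1.11 × 10^6

Step 1: 55 μL + 4250 μL = 4305 μL total → factor 4305/55 = 78.273
Step 2: 70 μL + 1000 μL = 1070 μL total → factor 1070/70 = 15.286
Step 3: 0.35 mL brought to 49 mL → factor 49/0.35 = 140
Step 4: 0.72 mL + 1400 μL = 2.12 mL total → factor 2.12/0.72 = 2.9444
Step 5: 110 μL + 19.3 mL = 19410 μL total → factor 19410/110 = 176.45
Dilution factor to tube A = 78.273; to tube E = 8.7028 × 10^7
[tube A]/[tube E] = (factor to tube E)/(factor to tube A) = 8.7028 × 10^7/78.273 = 1.11 × 10^6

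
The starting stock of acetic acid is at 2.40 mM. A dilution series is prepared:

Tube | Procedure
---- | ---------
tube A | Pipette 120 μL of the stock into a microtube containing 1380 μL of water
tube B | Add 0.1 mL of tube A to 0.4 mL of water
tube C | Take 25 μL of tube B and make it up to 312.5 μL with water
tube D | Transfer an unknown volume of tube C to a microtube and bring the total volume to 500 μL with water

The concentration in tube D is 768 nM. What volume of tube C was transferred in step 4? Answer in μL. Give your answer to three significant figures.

Step 1: 120 μL + 1380 μL = 1500 μL total → factor 1500/120 = 12.5
Step 2: 0.1 mL + 0.4 mL = 0.5 mL total → factor 0.5/0.1 = 5
Step 3: 25 μL brought to 312.5 μL → factor 312.5/25 = 12.5
Step 4: v brought to 500 μL → factor = 500 μL/v
Product of known-step factors = 781.25
Overall factor = 2.40 mM / (768 nM) = 3125
Step-4 factor = 3125 / 781.25 = 4
v = 500 μL / 4 = 125 μL

125 μL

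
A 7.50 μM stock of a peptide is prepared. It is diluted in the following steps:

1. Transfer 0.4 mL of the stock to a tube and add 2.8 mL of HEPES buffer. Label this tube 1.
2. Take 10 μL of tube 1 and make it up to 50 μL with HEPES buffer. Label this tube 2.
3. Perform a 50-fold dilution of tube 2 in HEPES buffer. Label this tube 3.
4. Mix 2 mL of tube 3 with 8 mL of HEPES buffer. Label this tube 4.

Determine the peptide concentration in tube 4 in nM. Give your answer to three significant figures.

0.750 nM

Step 1: 0.4 mL + 2.8 mL = 3.2 mL total → factor 3.2/0.4 = 8
Step 2: 10 μL brought to 50 μL → factor 50/10 = 5
Step 3: 50-fold → factor 50
Step 4: 2 mL + 8 mL = 10 mL total → factor 10/2 = 5
Overall dilution factor = 8 × 5 × 50 × 5 = 10000
Final = 7.50 μM / 10000 = 0.0007500 μM = 0.750 nM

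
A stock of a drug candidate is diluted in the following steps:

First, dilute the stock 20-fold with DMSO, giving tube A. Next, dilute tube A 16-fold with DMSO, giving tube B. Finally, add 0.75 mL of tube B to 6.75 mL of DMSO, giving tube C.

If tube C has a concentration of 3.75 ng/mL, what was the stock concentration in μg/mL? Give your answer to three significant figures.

12.0 μg/mL

Step 1: 20-fold → factor 20
Step 2: 16-fold → factor 16
Step 3: 0.75 mL + 6.75 mL = 7.5 mL total → factor 7.5/0.75 = 10
Overall dilution factor = 20 × 16 × 10 = 3200
Stock = 3.75 ng/mL × 3200 = 1.200 × 10^4 ng/mL = 12.0 μg/mL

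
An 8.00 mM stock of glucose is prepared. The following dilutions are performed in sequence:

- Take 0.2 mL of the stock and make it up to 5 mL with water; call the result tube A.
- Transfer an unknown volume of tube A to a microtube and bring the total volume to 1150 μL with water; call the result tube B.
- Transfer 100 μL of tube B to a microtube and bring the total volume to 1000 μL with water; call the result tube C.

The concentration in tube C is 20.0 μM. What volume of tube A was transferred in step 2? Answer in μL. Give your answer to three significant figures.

Step 1: 0.2 mL brought to 5 mL → factor 5/0.2 = 25
Step 2: v brought to 1150 μL → factor = 1150 μL/v
Step 3: 100 μL brought to 1000 μL → factor 1000/100 = 10
Product of known-step factors = 250
Overall factor = 8.00 mM / (20.0 μM) = 400
Step-2 factor = 400 / 250 = 1.6
v = 1150 μL / 1.6 = 719 μL

719 μL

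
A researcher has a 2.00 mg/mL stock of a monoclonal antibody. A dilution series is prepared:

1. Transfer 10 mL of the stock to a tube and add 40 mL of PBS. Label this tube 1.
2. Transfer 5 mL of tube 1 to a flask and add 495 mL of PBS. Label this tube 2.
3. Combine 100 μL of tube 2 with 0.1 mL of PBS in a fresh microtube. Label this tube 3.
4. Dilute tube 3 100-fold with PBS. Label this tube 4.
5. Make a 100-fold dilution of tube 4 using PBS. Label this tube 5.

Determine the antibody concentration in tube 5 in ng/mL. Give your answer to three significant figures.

Step 1: 10 mL + 40 mL = 50 mL total → factor 50/10 = 5
Step 2: 5 mL + 495 mL = 500 mL total → factor 500/5 = 100
Step 3: 100 μL + 0.1 mL = 200 μL total → factor 200/100 = 2
Step 4: 100-fold → factor 100
Step 5: 100-fold → factor 100
Overall dilution factor = 5 × 100 × 2 × 100 × 100 = 1 × 10^7
Final = 2.00 mg/mL / 1 × 10^7 = 2.000 × 10^-7 mg/mL = 0.200 ng/mL

0.200 ng/mL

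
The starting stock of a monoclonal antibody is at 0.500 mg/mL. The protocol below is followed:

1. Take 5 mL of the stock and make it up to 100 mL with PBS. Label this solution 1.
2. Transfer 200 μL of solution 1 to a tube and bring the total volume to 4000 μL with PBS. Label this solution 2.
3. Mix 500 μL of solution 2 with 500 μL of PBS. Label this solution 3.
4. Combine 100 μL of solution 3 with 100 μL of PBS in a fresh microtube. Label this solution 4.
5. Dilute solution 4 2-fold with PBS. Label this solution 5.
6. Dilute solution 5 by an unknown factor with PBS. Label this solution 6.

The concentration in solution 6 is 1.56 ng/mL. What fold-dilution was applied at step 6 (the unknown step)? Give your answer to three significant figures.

Step 1: 5 mL brought to 100 mL → factor 100/5 = 20
Step 2: 200 μL brought to 4000 μL → factor 4000/200 = 20
Step 3: 500 μL + 500 μL = 1000 μL total → factor 1000/500 = 2
Step 4: 100 μL + 100 μL = 200 μL total → factor 200/100 = 2
Step 5: 2-fold → factor 2
Step 6: unknown factor x
Product of known-step factors = 3200
Overall factor = 0.500 mg/mL / (1.56 ng/mL) = 3.2051 × 10^5
x = 3.2051 × 10^5 / 3200 = 100

100-fold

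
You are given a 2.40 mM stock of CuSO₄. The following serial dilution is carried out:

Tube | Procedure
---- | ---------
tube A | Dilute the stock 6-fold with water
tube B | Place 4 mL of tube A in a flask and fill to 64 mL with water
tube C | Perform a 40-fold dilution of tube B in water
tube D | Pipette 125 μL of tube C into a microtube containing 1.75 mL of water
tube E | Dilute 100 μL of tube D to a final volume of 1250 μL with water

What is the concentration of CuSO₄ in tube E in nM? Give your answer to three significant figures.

3.33 nM

Step 1: 6-fold → factor 6
Step 2: 4 mL brought to 64 mL → factor 64/4 = 16
Step 3: 40-fold → factor 40
Step 4: 125 μL + 1.75 mL = 1875 μL total → factor 1875/125 = 15
Step 5: 100 μL brought to 1250 μL → factor 1250/100 = 12.5
Overall dilution factor = 6 × 16 × 40 × 15 × 12.5 = 7.2 × 10^5
Final = 2.40 mM / 7.2 × 10^5 = 3.333 × 10^-6 mM = 3.33 nM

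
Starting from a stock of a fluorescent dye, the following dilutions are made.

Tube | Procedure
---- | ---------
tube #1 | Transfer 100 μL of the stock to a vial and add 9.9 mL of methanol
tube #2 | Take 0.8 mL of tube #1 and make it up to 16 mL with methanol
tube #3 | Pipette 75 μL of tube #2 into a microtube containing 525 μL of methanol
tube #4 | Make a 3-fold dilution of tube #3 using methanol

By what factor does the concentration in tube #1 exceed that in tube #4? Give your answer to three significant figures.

480

Step 1: 100 μL + 9.9 mL = 10000 μL total → factor 10000/100 = 100
Step 2: 0.8 mL brought to 16 mL → factor 16/0.8 = 20
Step 3: 75 μL + 525 μL = 600 μL total → factor 600/75 = 8
Step 4: 3-fold → factor 3
Dilution factor to tube #1 = 100; to tube #4 = 48000
[tube #1]/[tube #4] = (factor to tube #4)/(factor to tube #1) = 48000/100 = 480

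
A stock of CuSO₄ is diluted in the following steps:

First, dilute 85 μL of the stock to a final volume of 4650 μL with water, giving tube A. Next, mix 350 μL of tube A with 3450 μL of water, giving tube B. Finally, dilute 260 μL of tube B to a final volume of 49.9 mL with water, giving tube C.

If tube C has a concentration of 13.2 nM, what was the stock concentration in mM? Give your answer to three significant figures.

Step 1: 85 μL brought to 4650 μL → factor 4650/85 = 54.706
Step 2: 350 μL + 3450 μL = 3800 μL total → factor 3800/350 = 10.857
Step 3: 260 μL brought to 49.9 mL → factor 49900/260 = 191.92
Overall dilution factor = 54.706 × 10.857 × 191.92 = 1.1399 × 10^5
Stock = 13.2 nM × 1.1399 × 10^5 = 1.505 × 10^6 nM = 1.50 mM

1.50 mM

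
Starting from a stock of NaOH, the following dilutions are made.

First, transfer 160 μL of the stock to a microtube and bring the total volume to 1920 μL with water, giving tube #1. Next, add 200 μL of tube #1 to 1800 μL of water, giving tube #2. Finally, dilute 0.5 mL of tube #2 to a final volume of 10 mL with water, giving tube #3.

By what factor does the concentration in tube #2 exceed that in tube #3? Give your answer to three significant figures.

Step 1: 160 μL brought to 1920 μL → factor 1920/160 = 12
Step 2: 200 μL + 1800 μL = 2000 μL total → factor 2000/200 = 10
Step 3: 0.5 mL brought to 10 mL → factor 10/0.5 = 20
Dilution factor to tube #2 = 120; to tube #3 = 2400
[tube #2]/[tube #3] = (factor to tube #3)/(factor to tube #2) = 2400/120 = 20.0

20.0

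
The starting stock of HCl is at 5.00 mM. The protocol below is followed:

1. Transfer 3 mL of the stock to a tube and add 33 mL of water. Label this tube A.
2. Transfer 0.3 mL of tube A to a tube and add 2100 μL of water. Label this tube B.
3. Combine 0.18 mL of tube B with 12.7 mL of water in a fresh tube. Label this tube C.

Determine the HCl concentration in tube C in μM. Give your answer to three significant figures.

Step 1: 3 mL + 33 mL = 36 mL total → factor 36/3 = 12
Step 2: 0.3 mL + 2100 μL = 2.4 mL total → factor 2.4/0.3 = 8
Step 3: 0.18 mL + 12.7 mL = 12.88 mL total → factor 12.88/0.18 = 71.556
Overall dilution factor = 12 × 8 × 71.556 = 6869.3
Final = 5.00 mM / 6869.3 = 0.0007279 mM = 0.728 μM

0.728 μM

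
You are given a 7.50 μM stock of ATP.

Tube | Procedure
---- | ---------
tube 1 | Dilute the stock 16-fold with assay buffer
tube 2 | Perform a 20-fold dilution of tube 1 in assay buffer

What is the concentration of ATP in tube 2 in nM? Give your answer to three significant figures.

Step 1: 16-fold → factor 16
Step 2: 20-fold → factor 20
Overall dilution factor = 16 × 20 = 320
Final = 7.50 μM / 320 = 0.02344 μM = 23.4 nM

23.4 nM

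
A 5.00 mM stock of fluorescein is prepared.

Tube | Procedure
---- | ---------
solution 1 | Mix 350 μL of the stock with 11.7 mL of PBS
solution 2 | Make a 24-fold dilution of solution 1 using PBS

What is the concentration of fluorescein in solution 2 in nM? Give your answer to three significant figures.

Step 1: 350 μL + 11.7 mL = 12050 μL total → factor 12050/350 = 34.429
Step 2: 24-fold → factor 24
Overall dilution factor = 34.429 × 24 = 826.29
Final = 5.00 mM / 826.29 = 0.006051 mM = 6.05 × 10^3 nM

6.05 × 10^3 nM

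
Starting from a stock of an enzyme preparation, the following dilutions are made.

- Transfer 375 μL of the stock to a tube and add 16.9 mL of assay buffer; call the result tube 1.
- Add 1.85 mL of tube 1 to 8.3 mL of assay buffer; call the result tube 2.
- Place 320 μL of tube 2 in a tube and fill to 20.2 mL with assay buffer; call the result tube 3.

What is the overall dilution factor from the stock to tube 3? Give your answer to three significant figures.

Step 1: 375 μL + 16.9 mL = 17275 μL total → factor 17275/375 = 46.067
Step 2: 1.85 mL + 8.3 mL = 10.15 mL total → factor 10.15/1.85 = 5.4865
Step 3: 320 μL brought to 20.2 mL → factor 20200/320 = 63.125
Overall dilution factor = 46.067 × 5.4865 × 63.125 = 15954

1.60 × 10^4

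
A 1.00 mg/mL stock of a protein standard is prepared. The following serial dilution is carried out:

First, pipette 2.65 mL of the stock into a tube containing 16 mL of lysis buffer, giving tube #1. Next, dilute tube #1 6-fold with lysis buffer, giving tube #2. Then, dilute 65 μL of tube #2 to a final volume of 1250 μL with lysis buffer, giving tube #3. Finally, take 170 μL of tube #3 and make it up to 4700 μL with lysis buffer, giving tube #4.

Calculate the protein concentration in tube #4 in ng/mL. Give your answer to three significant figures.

Step 1: 2.65 mL + 16 mL = 18.65 mL total → factor 18.65/2.65 = 7.0377
Step 2: 6-fold → factor 6
Step 3: 65 μL brought to 1250 μL → factor 1250/65 = 19.231
Step 4: 170 μL brought to 4700 μL → factor 4700/170 = 27.647
Dilution factor through tube #4 = 7.0377 × 6 × 19.231 × 27.647 = 22451
[tube #4] = 1.00 mg/mL / 22451 = 4.454 × 10^-5 mg/mL = 44.5 ng/mL

44.5 ng/mL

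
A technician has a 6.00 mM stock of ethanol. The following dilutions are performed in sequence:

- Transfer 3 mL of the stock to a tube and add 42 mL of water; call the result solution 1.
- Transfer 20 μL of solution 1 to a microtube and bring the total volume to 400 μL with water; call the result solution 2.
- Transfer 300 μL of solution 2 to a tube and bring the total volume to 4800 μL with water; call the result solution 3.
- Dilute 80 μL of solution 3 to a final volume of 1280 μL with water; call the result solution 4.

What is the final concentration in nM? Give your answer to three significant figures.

78.1 nM

Step 1: 3 mL + 42 mL = 45 mL total → factor 45/3 = 15
Step 2: 20 μL brought to 400 μL → factor 400/20 = 20
Step 3: 300 μL brought to 4800 μL → factor 4800/300 = 16
Step 4: 80 μL brought to 1280 μL → factor 1280/80 = 16
Overall dilution factor = 15 × 20 × 16 × 16 = 76800
Final = 6.00 mM / 76800 = 7.813 × 10^-5 mM = 78.1 nM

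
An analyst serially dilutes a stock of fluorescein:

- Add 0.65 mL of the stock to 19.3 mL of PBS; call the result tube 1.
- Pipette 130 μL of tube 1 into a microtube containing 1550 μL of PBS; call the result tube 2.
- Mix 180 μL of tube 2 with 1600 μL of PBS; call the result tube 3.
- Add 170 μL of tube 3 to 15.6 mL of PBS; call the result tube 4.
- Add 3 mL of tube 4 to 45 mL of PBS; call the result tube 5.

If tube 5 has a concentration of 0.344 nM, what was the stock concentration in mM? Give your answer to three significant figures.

Step 1: 0.65 mL + 19.3 mL = 19.95 mL total → factor 19.95/0.65 = 30.692
Step 2: 130 μL + 1550 μL = 1680 μL total → factor 1680/130 = 12.923
Step 3: 180 μL + 1600 μL = 1780 μL total → factor 1780/180 = 9.8889
Step 4: 170 μL + 15.6 mL = 15770 μL total → factor 15770/170 = 92.765
Step 5: 3 mL + 45 mL = 48 mL total → factor 48/3 = 16
Overall dilution factor = 30.692 × 12.923 × 9.8889 × 92.765 × 16 = 5.8216 × 10^6
Stock = 0.344 nM × 5.8216 × 10^6 = 2.003 × 10^6 nM = 2.00 mM

2.00 mM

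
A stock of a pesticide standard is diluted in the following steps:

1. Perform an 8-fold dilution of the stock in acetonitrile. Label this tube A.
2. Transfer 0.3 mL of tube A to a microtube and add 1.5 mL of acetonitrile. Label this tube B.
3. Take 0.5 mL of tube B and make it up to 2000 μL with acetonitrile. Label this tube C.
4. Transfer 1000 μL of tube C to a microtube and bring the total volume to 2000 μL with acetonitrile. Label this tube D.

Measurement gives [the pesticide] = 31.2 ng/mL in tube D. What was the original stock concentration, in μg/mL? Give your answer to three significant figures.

12.0 μg/mL

Step 1: 8-fold → factor 8
Step 2: 0.3 mL + 1.5 mL = 1.8 mL total → factor 1.8/0.3 = 6
Step 3: 0.5 mL brought to 2000 μL → factor 2/0.5 = 4
Step 4: 1000 μL brought to 2000 μL → factor 2000/1000 = 2
Overall dilution factor = 8 × 6 × 4 × 2 = 384
Stock = 31.2 ng/mL × 384 = 1.198 × 10^4 ng/mL = 12.0 μg/mL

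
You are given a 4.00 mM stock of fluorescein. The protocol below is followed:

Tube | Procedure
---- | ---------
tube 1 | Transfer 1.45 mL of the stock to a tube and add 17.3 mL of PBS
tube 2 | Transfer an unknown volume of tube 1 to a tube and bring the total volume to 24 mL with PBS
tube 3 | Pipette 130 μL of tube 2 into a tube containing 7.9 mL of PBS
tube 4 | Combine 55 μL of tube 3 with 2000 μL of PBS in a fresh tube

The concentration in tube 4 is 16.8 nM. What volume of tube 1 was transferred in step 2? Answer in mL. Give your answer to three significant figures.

3.01 mL

Step 1: 1.45 mL + 17.3 mL = 18.75 mL total → factor 18.75/1.45 = 12.931
Step 2: v brought to 24 mL → factor = 24 mL/v
Step 3: 130 μL + 7.9 mL = 8030 μL total → factor 8030/130 = 61.769
Step 4: 55 μL + 2000 μL = 2055 μL total → factor 2055/55 = 37.364
Product of known-step factors = 29844
Overall factor = 4.00 mM / (16.8 nM) = 2.381 × 10^5
Step-2 factor = 2.381 × 10^5 / 29844 = 7.978
v = 24 mL / 7.978 = 3.01 mL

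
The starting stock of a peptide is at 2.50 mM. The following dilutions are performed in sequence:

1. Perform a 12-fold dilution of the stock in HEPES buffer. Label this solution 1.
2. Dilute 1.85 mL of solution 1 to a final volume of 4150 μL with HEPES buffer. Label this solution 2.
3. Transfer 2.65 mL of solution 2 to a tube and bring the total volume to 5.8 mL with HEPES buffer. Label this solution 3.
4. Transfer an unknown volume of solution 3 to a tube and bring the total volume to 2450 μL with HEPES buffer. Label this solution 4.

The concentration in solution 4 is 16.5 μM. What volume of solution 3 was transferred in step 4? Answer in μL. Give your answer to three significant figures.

Step 1: 12-fold → factor 12
Step 2: 1.85 mL brought to 4150 μL → factor 4.15/1.85 = 2.2432
Step 3: 2.65 mL brought to 5.8 mL → factor 5.8/2.65 = 2.1887
Step 4: v brought to 2450 μL → factor = 2450 μL/v
Product of known-step factors = 58.917
Overall factor = 2.50 mM / (16.5 μM) = 151.52
Step-4 factor = 151.52 / 58.917 = 2.5717
v = 2450 μL / 2.5717 = 953 μL

953 μL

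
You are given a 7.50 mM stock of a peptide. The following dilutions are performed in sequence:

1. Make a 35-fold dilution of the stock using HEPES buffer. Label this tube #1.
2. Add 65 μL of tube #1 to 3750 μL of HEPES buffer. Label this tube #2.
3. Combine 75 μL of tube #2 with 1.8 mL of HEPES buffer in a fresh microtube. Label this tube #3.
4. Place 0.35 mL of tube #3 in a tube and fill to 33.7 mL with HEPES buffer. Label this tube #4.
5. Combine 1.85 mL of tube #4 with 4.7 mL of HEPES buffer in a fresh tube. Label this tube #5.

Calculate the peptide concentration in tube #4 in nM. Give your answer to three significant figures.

1.52 nM

Step 1: 35-fold → factor 35
Step 2: 65 μL + 3750 μL = 3815 μL total → factor 3815/65 = 58.692
Step 3: 75 μL + 1.8 mL = 1875 μL total → factor 1875/75 = 25
Step 4: 0.35 mL brought to 33.7 mL → factor 33.7/0.35 = 96.286
Dilution factor through tube #4 = 35 × 58.692 × 25 × 96.286 = 4.9448 × 10^6
[tube #4] = 7.50 mM / 4.9448 × 10^6 = 1.517 × 10^-6 mM = 1.52 nM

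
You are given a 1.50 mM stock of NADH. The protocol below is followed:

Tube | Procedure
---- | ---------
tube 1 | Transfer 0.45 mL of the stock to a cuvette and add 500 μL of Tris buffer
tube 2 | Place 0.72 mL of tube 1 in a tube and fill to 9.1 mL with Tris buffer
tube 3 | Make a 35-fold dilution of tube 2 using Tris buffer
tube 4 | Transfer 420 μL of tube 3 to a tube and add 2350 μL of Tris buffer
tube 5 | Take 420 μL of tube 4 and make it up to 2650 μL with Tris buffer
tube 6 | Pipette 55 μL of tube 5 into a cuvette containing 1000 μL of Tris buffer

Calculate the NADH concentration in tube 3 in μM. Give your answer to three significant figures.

1.61 μM

Step 1: 0.45 mL + 500 μL = 0.95 mL total → factor 0.95/0.45 = 2.1111
Step 2: 0.72 mL brought to 9.1 mL → factor 9.1/0.72 = 12.639
Step 3: 35-fold → factor 35
Dilution factor through tube 3 = 2.1111 × 12.639 × 35 = 933.87
[tube 3] = 1.50 mM / 933.87 = 0.001606 mM = 1.61 μM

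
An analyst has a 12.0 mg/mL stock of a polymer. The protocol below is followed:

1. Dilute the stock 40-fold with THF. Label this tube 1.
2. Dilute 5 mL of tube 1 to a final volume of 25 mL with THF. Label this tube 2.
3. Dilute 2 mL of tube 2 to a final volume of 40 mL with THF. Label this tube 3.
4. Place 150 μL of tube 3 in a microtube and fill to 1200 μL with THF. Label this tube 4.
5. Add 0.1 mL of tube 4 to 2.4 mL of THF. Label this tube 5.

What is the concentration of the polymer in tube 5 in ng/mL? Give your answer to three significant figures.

Step 1: 40-fold → factor 40
Step 2: 5 mL brought to 25 mL → factor 25/5 = 5
Step 3: 2 mL brought to 40 mL → factor 40/2 = 20
Step 4: 150 μL brought to 1200 μL → factor 1200/150 = 8
Step 5: 0.1 mL + 2.4 mL = 2.5 mL total → factor 2.5/0.1 = 25
Overall dilution factor = 40 × 5 × 20 × 8 × 25 = 8 × 10^5
Final = 12.0 mg/mL / 8 × 10^5 = 1.500 × 10^-5 mg/mL = 15.0 ng/mL

15.0 ng/mL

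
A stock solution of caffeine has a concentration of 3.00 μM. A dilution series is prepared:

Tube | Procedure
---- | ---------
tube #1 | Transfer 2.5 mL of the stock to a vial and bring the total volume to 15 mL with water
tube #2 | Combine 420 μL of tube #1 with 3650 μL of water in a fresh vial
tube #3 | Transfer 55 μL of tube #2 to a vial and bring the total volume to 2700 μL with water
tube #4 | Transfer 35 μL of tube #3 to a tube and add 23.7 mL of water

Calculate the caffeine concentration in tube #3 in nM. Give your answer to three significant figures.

Step 1: 2.5 mL brought to 15 mL → factor 15/2.5 = 6
Step 2: 420 μL + 3650 μL = 4070 μL total → factor 4070/420 = 9.6905
Step 3: 55 μL brought to 2700 μL → factor 2700/55 = 49.091
Dilution factor through tube #3 = 6 × 9.6905 × 49.091 = 2854.3
[tube #3] = 3.00 μM / 2854.3 = 0.001051 μM = 1.05 nM

1.05 nM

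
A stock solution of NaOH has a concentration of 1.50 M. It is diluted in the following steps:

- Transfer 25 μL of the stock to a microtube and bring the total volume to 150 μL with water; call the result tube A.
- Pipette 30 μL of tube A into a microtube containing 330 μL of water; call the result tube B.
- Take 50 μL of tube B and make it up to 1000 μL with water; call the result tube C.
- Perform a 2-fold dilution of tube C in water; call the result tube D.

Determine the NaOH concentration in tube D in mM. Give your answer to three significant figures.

0.521 mM

Step 1: 25 μL brought to 150 μL → factor 150/25 = 6
Step 2: 30 μL + 330 μL = 360 μL total → factor 360/30 = 12
Step 3: 50 μL brought to 1000 μL → factor 1000/50 = 20
Step 4: 2-fold → factor 2
Overall dilution factor = 6 × 12 × 20 × 2 = 2880
Final = 1.50 M / 2880 = 0.0005208 M = 0.521 mM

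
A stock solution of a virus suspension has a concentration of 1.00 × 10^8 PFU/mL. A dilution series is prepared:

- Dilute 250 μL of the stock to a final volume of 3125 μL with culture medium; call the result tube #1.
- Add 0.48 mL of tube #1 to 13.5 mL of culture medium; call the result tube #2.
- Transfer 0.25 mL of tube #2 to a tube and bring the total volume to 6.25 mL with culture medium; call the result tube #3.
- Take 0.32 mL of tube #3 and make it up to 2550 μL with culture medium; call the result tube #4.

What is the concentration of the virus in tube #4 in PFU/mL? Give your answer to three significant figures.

1.38 × 10^3 PFU/mL

Step 1: 250 μL brought to 3125 μL → factor 3125/250 = 12.5
Step 2: 0.48 mL + 13.5 mL = 13.98 mL total → factor 13.98/0.48 = 29.125
Step 3: 0.25 mL brought to 6.25 mL → factor 6.25/0.25 = 25
Step 4: 0.32 mL brought to 2550 μL → factor 2.55/0.32 = 7.9688
Overall dilution factor = 12.5 × 29.125 × 25 × 7.9688 = 72528
Final = 1.00 × 10^8 PFU/mL / 72528 = 1.38 × 10^3 PFU/mL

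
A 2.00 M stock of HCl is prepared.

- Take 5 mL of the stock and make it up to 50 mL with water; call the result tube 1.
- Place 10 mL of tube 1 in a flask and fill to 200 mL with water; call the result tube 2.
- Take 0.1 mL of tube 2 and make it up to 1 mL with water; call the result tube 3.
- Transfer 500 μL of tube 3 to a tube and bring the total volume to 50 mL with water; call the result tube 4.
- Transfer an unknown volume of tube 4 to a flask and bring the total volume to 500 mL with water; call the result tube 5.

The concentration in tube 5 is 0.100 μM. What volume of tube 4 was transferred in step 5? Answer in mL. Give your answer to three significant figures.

5.00 mL

Step 1: 5 mL brought to 50 mL → factor 50/5 = 10
Step 2: 10 mL brought to 200 mL → factor 200/10 = 20
Step 3: 0.1 mL brought to 1 mL → factor 1/0.1 = 10
Step 4: 500 μL brought to 50 mL → factor 50000/500 = 100
Step 5: v brought to 500 mL → factor = 500 mL/v
Product of known-step factors = 2 × 10^5
Overall factor = 2.00 M / (0.100 μM) = 2 × 10^7
Step-5 factor = 2 × 10^7 / 2 × 10^5 = 100
v = 500 mL / 100 = 5.00 mL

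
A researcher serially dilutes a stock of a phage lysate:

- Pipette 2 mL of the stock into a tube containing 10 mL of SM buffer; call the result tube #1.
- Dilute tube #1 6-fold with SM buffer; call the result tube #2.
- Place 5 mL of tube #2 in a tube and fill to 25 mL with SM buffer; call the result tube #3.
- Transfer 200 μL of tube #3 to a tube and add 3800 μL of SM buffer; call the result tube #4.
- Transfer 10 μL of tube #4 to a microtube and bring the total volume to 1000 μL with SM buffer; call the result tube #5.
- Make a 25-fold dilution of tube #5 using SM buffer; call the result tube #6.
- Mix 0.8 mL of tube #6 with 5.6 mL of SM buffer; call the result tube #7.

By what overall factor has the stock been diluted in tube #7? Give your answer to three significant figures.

7.20 × 10^7

Step 1: 2 mL + 10 mL = 12 mL total → factor 12/2 = 6
Step 2: 6-fold → factor 6
Step 3: 5 mL brought to 25 mL → factor 25/5 = 5
Step 4: 200 μL + 3800 μL = 4000 μL total → factor 4000/200 = 20
Step 5: 10 μL brought to 1000 μL → factor 1000/10 = 100
Step 6: 25-fold → factor 25
Step 7: 0.8 mL + 5.6 mL = 6.4 mL total → factor 6.4/0.8 = 8
Overall dilution factor = 6 × 6 × 5 × 20 × 100 × 25 × 8 = 7.2 × 10^7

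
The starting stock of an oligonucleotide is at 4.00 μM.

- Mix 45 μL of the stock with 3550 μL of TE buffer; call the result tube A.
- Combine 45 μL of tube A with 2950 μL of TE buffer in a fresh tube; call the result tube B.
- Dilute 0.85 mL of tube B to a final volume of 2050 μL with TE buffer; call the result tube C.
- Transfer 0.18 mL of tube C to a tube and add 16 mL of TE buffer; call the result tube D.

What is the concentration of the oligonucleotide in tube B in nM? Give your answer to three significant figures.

0.752 nM

Step 1: 45 μL + 3550 μL = 3595 μL total → factor 3595/45 = 79.889
Step 2: 45 μL + 2950 μL = 2995 μL total → factor 2995/45 = 66.556
Dilution factor through tube B = 79.889 × 66.556 = 5317
[tube B] = 4.00 μM / 5317 = 0.0007523 μM = 0.752 nM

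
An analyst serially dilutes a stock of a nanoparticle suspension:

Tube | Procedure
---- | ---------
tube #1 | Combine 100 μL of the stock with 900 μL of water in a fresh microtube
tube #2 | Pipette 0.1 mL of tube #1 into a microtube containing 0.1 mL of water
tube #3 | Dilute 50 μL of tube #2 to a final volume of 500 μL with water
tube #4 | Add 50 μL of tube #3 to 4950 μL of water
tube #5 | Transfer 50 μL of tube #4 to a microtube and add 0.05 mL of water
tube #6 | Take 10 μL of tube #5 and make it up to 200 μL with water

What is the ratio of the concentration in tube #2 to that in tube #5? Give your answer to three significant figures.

2.00 × 10^3

Step 1: 100 μL + 900 μL = 1000 μL total → factor 1000/100 = 10
Step 2: 0.1 mL + 0.1 mL = 0.2 mL total → factor 0.2/0.1 = 2
Step 3: 50 μL brought to 500 μL → factor 500/50 = 10
Step 4: 50 μL + 4950 μL = 5000 μL total → factor 5000/50 = 100
Step 5: 50 μL + 0.05 mL = 100 μL total → factor 100/50 = 2
Dilution factor to tube #2 = 20; to tube #5 = 40000
[tube #2]/[tube #5] = (factor to tube #5)/(factor to tube #2) = 40000/20 = 2.00 × 10^3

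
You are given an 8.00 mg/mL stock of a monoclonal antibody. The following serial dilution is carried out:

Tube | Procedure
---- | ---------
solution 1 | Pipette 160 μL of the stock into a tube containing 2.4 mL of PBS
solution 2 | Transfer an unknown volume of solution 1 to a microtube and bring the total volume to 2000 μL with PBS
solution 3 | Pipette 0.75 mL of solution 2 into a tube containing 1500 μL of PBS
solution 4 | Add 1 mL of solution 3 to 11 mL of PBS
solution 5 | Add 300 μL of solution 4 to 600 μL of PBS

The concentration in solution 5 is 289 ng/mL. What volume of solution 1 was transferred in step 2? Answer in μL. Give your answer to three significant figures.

Step 1: 160 μL + 2.4 mL = 2560 μL total → factor 2560/160 = 16
Step 2: v brought to 2000 μL → factor = 2000 μL/v
Step 3: 0.75 mL + 1500 μL = 2.25 mL total → factor 2.25/0.75 = 3
Step 4: 1 mL + 11 mL = 12 mL total → factor 12/1 = 12
Step 5: 300 μL + 600 μL = 900 μL total → factor 900/300 = 3
Product of known-step factors = 1728
Overall factor = 8.00 mg/mL / (289 ng/mL) = 27682
Step-2 factor = 27682 / 1728 = 16.019
v = 2000 μL / 16.019 = 125 μL

125 μL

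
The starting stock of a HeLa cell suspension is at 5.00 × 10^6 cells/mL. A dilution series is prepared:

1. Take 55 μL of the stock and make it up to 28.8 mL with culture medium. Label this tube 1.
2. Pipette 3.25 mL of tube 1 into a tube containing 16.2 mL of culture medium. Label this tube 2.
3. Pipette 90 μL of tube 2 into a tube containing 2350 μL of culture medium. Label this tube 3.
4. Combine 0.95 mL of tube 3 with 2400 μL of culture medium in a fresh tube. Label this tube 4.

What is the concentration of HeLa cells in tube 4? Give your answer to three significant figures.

16.7 cells/mL

Step 1: 55 μL brought to 28.8 mL → factor 28800/55 = 523.64
Step 2: 3.25 mL + 16.2 mL = 19.45 mL total → factor 19.45/3.25 = 5.9846
Step 3: 90 μL + 2350 μL = 2440 μL total → factor 2440/90 = 27.111
Step 4: 0.95 mL + 2400 μL = 3.35 mL total → factor 3.35/0.95 = 3.5263
Overall dilution factor = 523.64 × 5.9846 × 27.111 × 3.5263 = 2.996 × 10^5
Final = 5.00 × 10^6 cells/mL / 2.996 × 10^5 = 16.7 cells/mL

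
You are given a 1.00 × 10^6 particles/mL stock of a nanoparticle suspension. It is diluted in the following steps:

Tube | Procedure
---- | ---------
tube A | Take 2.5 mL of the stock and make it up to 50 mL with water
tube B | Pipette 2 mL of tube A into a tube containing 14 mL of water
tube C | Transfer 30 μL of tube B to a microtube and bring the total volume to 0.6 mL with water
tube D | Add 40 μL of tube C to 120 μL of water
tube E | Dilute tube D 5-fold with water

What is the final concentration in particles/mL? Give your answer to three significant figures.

Step 1: 2.5 mL brought to 50 mL → factor 50/2.5 = 20
Step 2: 2 mL + 14 mL = 16 mL total → factor 16/2 = 8
Step 3: 30 μL brought to 0.6 mL → factor 600/30 = 20
Step 4: 40 μL + 120 μL = 160 μL total → factor 160/40 = 4
Step 5: 5-fold → factor 5
Overall dilution factor = 20 × 8 × 20 × 4 × 5 = 64000
Final = 1.00 × 10^6 particles/mL / 64000 = 15.6 particles/mL

15.6 particles/mL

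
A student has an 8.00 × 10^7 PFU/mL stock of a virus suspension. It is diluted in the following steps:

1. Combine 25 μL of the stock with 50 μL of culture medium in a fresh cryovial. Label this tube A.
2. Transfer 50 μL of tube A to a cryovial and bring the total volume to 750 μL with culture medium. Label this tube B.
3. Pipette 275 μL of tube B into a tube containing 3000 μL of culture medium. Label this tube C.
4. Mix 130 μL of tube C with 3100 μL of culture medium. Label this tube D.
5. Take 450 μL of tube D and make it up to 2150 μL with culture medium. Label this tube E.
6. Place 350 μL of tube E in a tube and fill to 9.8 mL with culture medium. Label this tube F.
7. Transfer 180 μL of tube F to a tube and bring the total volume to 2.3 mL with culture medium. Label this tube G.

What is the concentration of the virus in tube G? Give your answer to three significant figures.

Step 1: 25 μL + 50 μL = 75 μL total → factor 75/25 = 3
Step 2: 50 μL brought to 750 μL → factor 750/50 = 15
Step 3: 275 μL + 3000 μL = 3275 μL total → factor 3275/275 = 11.909
Step 4: 130 μL + 3100 μL = 3230 μL total → factor 3230/130 = 24.846
Step 5: 450 μL brought to 2150 μL → factor 2150/450 = 4.7778
Step 6: 350 μL brought to 9.8 mL → factor 9800/350 = 28
Step 7: 180 μL brought to 2.3 mL → factor 2300/180 = 12.778
Overall dilution factor = 3 × 15 × 11.909 × 24.846 × 4.7778 × 28 × 12.778 = 2.2761 × 10^7
Final = 8.00 × 10^7 PFU/mL / 2.2761 × 10^7 = 3.51 PFU/mL

3.51 PFU/mL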